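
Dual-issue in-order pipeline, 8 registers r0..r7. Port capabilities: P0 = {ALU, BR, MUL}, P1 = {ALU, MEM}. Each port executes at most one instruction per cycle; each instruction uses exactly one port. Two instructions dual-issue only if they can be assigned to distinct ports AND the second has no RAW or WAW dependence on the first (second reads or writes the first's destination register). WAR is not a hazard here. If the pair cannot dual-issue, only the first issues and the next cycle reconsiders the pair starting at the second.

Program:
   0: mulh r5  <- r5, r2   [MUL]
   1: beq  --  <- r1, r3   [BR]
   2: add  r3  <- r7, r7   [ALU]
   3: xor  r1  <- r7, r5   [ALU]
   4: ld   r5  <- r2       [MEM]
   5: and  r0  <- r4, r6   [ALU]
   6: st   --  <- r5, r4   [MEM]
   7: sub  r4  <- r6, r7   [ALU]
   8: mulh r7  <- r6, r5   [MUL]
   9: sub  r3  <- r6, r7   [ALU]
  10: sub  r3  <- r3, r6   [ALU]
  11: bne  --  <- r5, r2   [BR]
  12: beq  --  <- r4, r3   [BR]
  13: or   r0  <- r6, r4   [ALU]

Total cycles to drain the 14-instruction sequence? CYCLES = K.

[0] i0  mulh  -- no-port MUL/BR
[1] i1/i2  beq add  -- pair
[2] i3/i4  xor ld  -- pair
[3] i5/i6  and st  -- pair
[4] i7/i8  sub mulh  -- pair
[5] i9  sub  -- RAW+WAW r3
[6] i10/i11  sub bne  -- pair
[7] i12/i13  beq or  -- pair

CYCLES = 8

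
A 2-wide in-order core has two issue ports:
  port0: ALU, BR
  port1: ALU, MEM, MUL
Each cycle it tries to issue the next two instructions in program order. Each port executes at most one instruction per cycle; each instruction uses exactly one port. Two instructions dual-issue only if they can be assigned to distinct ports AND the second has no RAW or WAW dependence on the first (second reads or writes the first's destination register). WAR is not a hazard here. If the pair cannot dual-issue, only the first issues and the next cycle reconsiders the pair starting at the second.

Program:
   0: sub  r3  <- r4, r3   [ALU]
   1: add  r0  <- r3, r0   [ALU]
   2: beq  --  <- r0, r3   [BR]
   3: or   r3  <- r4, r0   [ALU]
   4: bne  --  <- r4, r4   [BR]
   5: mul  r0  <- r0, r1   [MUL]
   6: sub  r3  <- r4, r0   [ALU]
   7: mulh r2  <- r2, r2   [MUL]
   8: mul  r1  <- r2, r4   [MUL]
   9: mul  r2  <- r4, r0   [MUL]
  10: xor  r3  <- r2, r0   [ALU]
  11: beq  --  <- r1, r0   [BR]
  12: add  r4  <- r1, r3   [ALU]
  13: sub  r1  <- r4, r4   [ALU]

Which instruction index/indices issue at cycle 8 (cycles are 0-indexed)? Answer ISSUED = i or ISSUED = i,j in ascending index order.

0. sub.ALU @i0  | RAW r3
1. add.ALU @i1  | RAW r0
2. beq.BR;or.ALU @i2,i3  | pair
3. bne.BR;mul.MUL @i4,i5  | pair
4. sub.ALU;mulh.MUL @i6,i7  | pair
5. mul.MUL @i8  | no-port MUL/MUL
6. mul.MUL @i9  | RAW r2
7. xor.ALU;beq.BR @i10,i11  | pair
8. add.ALU @i12  | RAW r4
9. sub.ALU @i13  | tail

ISSUED = 12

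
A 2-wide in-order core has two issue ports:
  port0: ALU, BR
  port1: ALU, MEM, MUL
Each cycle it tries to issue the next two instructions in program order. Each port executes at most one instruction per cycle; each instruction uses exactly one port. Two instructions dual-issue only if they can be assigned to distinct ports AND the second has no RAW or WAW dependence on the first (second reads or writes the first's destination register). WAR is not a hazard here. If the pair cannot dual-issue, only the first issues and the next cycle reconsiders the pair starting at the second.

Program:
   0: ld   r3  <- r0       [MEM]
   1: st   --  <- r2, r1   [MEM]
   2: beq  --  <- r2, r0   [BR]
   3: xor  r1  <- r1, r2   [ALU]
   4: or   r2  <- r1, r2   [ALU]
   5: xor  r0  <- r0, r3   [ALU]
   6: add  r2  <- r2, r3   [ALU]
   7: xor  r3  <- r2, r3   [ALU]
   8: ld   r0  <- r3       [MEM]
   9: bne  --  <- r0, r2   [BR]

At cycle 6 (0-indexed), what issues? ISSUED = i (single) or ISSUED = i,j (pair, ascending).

ISSUED = 8

t=0 i0:ld ; no-port MEM/MEM
t=1 i1,i2:st+beq ; 2-wide
t=2 i3:xor ; RAW r1
t=3 i4,i5:or+xor ; 2-wide
t=4 i6:add ; RAW r2
t=5 i7:xor ; RAW r3
t=6 i8:ld ; RAW r0
t=7 i9:bne ; tail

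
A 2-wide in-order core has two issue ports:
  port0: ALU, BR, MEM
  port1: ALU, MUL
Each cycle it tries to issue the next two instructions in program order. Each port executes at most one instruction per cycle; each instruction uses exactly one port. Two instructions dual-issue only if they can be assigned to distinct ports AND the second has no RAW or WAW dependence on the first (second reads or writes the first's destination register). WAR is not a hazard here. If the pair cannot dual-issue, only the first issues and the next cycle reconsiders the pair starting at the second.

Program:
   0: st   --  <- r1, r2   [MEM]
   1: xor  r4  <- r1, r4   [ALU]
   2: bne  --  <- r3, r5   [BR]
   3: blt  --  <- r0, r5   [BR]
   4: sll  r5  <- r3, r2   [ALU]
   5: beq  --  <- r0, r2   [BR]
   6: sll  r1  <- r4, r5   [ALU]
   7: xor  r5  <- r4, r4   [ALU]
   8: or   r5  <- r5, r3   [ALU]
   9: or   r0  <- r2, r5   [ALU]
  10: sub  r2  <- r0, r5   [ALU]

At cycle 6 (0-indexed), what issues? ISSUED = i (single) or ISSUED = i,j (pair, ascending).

#0 head=0: st+xor i0/i1 dual
#1 head=2: bne i2 no-port BR/BR
#2 head=3: blt+sll i3/i4 dual
#3 head=5: beq+sll i5/i6 dual
#4 head=7: xor i7 RAW+WAW r5
#5 head=8: or i8 RAW r5
#6 head=9: or i9 RAW r0
#7 head=10: sub i10 tail

ISSUED = 9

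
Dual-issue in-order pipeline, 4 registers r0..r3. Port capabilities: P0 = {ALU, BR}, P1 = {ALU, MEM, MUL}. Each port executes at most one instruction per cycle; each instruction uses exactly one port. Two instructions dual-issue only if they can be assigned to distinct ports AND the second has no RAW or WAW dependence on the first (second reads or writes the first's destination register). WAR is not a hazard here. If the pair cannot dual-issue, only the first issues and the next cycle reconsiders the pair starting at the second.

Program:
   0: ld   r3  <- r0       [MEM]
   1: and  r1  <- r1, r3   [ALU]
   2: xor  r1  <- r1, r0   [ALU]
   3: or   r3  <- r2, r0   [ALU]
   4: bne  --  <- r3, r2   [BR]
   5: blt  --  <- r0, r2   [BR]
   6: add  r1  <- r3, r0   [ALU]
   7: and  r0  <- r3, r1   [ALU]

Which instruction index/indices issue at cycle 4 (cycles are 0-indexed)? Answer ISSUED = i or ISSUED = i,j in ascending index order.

[0] i0  ld  -- RAW r3
[1] i1  and  -- RAW+WAW r1
[2] i2+i3  xor;or  -- pair
[3] i4  bne  -- no-port BR/BR
[4] i5+i6  blt;add  -- pair
[5] i7  and  -- tail

ISSUED = 5,6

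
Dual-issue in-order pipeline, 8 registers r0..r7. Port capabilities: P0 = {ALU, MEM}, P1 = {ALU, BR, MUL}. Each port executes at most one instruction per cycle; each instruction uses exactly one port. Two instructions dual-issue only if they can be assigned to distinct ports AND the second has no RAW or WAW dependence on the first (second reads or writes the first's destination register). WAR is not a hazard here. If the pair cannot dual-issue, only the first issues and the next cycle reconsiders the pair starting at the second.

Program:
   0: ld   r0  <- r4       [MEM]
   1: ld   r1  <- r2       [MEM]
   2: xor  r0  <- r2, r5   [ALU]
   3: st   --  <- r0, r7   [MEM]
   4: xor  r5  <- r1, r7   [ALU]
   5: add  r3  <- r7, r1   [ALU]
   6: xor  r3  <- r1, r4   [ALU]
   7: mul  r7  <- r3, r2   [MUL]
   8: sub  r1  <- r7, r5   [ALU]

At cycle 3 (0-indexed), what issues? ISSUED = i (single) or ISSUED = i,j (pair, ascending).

c0: i0 ld.MEM  no-port MEM/MEM
c1: i1,i2 ld.MEM xor.ALU  2-wide
c2: i3,i4 st.MEM xor.ALU  2-wide
c3: i5 add.ALU  WAW r3
c4: i6 xor.ALU  RAW r3
c5: i7 mul.MUL  RAW r7
c6: i8 sub.ALU  tail

ISSUED = 5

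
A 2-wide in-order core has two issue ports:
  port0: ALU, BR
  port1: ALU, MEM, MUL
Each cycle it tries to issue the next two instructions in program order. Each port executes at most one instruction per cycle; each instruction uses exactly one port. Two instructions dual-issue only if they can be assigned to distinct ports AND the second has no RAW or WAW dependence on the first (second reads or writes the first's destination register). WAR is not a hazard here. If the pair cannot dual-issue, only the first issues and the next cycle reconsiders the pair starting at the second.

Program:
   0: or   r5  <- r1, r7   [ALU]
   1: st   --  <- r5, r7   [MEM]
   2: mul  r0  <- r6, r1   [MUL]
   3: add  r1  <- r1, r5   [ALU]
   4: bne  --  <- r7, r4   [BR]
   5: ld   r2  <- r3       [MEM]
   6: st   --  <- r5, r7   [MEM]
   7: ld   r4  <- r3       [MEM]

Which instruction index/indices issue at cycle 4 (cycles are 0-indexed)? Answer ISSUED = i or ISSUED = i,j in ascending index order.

t=0 i0:or.ALU ; RAW r5
t=1 i1:st.MEM ; no-port MEM/MUL
t=2 i2+i3:mul.MUL+add.ALU ; dual
t=3 i4+i5:bne.BR+ld.MEM ; dual
t=4 i6:st.MEM ; no-port MEM/MEM
t=5 i7:ld.MEM ; tail

ISSUED = 6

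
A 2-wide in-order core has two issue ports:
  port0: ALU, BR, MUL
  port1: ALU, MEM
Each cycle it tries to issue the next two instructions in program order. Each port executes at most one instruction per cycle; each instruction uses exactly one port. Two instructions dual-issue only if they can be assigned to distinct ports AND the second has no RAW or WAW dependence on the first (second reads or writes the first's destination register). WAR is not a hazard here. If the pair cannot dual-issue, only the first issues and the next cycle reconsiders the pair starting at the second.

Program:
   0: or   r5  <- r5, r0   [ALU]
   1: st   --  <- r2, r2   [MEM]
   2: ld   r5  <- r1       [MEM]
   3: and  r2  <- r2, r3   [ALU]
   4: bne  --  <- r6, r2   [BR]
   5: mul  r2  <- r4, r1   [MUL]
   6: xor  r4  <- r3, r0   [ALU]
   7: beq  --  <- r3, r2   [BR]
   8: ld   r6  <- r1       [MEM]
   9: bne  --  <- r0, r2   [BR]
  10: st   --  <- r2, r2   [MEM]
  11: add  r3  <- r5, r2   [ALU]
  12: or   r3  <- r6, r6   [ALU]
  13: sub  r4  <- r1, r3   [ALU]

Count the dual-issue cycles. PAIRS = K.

PAIRS = 5

#0 head=0: or.ALU/st.MEM i0,i1 2-wide
#1 head=2: ld.MEM/and.ALU i2,i3 2-wide
#2 head=4: bne.BR i4 no-port BR/MUL
#3 head=5: mul.MUL/xor.ALU i5,i6 2-wide
#4 head=7: beq.BR/ld.MEM i7,i8 2-wide
#5 head=9: bne.BR/st.MEM i9,i10 2-wide
#6 head=11: add.ALU i11 WAW r3
#7 head=12: or.ALU i12 RAW r3
#8 head=13: sub.ALU i13 tail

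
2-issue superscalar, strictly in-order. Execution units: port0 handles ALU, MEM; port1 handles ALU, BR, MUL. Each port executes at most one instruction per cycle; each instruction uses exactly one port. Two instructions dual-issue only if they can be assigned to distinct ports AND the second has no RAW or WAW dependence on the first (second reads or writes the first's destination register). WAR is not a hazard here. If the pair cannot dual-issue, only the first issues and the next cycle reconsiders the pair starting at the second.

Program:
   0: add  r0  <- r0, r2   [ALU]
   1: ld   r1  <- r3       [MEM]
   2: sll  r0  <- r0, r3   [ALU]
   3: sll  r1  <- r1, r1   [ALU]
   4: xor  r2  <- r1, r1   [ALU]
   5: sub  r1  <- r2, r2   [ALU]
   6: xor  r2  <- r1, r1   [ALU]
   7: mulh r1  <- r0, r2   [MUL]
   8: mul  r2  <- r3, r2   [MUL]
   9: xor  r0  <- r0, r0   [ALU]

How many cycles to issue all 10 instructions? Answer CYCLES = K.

[0] i0&i1  add.ALU ld.MEM  -- dual
[1] i2&i3  sll.ALU sll.ALU  -- dual
[2] i4  xor.ALU  -- RAW r2
[3] i5  sub.ALU  -- RAW r1
[4] i6  xor.ALU  -- RAW r2
[5] i7  mulh.MUL  -- no-port MUL/MUL
[6] i8&i9  mul.MUL xor.ALU  -- dual

CYCLES = 7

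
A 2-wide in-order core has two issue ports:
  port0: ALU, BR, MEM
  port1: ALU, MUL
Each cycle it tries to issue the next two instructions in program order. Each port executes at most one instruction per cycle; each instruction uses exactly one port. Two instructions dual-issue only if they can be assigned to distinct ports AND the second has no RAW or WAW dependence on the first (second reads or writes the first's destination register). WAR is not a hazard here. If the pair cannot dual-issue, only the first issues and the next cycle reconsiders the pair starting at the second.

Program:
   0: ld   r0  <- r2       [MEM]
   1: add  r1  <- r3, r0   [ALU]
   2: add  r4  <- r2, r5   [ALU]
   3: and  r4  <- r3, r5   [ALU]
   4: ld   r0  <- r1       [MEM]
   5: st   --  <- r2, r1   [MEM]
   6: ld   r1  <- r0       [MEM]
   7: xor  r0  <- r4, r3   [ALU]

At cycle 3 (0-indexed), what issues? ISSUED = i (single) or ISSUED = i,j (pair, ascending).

ISSUED = 5

0. ld @i0  | RAW r0
1. add;add @i1,i2  | 2-wide
2. and;ld @i3,i4  | 2-wide
3. st @i5  | no-port MEM/MEM
4. ld;xor @i6,i7  | 2-wide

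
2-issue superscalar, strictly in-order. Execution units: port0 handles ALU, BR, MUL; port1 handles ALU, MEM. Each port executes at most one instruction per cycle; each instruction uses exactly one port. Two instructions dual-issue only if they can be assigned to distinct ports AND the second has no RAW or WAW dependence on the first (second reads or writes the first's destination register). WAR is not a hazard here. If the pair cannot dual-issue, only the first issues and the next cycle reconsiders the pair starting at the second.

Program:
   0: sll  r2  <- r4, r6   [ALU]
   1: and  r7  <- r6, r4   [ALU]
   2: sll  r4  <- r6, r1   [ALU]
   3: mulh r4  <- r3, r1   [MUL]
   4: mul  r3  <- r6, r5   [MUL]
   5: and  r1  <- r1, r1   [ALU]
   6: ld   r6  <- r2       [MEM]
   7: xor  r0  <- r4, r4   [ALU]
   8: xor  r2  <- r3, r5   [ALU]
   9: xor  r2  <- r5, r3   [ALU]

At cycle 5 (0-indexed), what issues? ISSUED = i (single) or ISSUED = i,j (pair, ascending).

0. sll;and @i0/i1  | dual
1. sll @i2  | WAW r4
2. mulh @i3  | no-port MUL/MUL
3. mul;and @i4/i5  | dual
4. ld;xor @i6/i7  | dual
5. xor @i8  | WAW r2
6. xor @i9  | tail

ISSUED = 8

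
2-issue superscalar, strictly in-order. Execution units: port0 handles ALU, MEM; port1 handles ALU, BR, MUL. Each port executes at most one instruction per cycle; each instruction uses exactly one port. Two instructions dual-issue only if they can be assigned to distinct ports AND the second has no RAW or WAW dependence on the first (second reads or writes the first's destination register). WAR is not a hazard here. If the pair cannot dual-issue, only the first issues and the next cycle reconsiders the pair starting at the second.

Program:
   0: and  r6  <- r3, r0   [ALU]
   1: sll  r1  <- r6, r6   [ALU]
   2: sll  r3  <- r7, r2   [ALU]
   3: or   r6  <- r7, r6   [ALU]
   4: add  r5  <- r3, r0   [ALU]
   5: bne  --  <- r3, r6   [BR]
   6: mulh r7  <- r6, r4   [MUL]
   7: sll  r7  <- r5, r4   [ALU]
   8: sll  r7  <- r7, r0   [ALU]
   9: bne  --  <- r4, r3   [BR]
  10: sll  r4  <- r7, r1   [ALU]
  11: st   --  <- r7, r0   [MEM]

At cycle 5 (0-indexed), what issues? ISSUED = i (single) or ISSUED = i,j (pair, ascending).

[0] i0  and  -- RAW r6
[1] i1,i2  sll sll  -- dual
[2] i3,i4  or add  -- dual
[3] i5  bne  -- no-port BR/MUL
[4] i6  mulh  -- WAW r7
[5] i7  sll  -- RAW+WAW r7
[6] i8,i9  sll bne  -- dual
[7] i10,i11  sll st  -- dual

ISSUED = 7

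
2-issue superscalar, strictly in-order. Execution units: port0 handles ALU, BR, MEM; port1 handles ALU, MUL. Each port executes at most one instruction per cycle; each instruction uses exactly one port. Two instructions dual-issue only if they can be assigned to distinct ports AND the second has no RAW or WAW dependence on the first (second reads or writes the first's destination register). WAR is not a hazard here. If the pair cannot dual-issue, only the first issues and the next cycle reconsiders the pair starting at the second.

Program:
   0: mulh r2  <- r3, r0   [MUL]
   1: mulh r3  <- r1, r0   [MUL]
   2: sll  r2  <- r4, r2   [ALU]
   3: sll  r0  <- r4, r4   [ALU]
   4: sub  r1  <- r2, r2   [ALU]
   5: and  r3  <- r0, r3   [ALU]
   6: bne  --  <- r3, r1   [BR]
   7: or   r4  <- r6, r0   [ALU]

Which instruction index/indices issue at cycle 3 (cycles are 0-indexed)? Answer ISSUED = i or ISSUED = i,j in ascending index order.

[0] i0  mulh.MUL  -- no-port MUL/MUL
[1] i1/i2  mulh.MUL sll.ALU  -- dual
[2] i3/i4  sll.ALU sub.ALU  -- dual
[3] i5  and.ALU  -- RAW r3
[4] i6/i7  bne.BR or.ALU  -- dual

ISSUED = 5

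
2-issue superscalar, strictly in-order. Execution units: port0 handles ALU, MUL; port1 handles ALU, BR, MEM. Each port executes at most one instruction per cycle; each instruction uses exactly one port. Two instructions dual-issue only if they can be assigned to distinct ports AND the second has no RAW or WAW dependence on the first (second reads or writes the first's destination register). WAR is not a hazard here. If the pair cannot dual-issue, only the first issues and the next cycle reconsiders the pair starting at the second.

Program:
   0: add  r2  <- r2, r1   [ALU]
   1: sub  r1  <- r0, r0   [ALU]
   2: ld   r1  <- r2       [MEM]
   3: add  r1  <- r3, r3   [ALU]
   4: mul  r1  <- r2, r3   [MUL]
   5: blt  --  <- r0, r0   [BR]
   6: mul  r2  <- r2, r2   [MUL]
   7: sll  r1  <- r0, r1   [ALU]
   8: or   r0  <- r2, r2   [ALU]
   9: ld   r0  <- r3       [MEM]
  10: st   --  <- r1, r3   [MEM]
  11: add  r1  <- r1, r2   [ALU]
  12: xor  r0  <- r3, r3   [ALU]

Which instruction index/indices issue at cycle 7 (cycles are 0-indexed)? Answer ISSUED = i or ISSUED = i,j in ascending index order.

c0: i0,i1 add.ALU+sub.ALU  2-wide
c1: i2 ld.MEM  WAW r1
c2: i3 add.ALU  WAW r1
c3: i4,i5 mul.MUL+blt.BR  2-wide
c4: i6,i7 mul.MUL+sll.ALU  2-wide
c5: i8 or.ALU  WAW r0
c6: i9 ld.MEM  no-port MEM/MEM
c7: i10,i11 st.MEM+add.ALU  2-wide
c8: i12 xor.ALU  tail

ISSUED = 10,11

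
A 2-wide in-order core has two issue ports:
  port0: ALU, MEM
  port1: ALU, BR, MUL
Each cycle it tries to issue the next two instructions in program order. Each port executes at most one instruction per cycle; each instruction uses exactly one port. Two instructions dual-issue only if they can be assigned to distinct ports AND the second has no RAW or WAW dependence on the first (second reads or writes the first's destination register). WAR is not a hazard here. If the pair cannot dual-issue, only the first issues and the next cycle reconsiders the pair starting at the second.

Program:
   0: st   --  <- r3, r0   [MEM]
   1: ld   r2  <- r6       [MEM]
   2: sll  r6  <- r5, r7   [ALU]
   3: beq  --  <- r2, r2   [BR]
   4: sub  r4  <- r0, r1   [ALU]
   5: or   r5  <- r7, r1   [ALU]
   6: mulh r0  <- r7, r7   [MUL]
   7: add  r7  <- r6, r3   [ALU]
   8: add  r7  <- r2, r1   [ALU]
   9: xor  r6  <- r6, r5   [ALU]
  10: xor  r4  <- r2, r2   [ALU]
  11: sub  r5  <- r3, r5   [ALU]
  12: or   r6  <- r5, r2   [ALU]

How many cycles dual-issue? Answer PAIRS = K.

  cy0 -> i0 (st.MEM) no-port MEM/MEM
  cy1 -> i1+i2 (ld.MEM;sll.ALU) 2-wide
  cy2 -> i3+i4 (beq.BR;sub.ALU) 2-wide
  cy3 -> i5+i6 (or.ALU;mulh.MUL) 2-wide
  cy4 -> i7 (add.ALU) WAW r7
  cy5 -> i8+i9 (add.ALU;xor.ALU) 2-wide
  cy6 -> i10+i11 (xor.ALU;sub.ALU) 2-wide
  cy7 -> i12 (or.ALU) tail

PAIRS = 5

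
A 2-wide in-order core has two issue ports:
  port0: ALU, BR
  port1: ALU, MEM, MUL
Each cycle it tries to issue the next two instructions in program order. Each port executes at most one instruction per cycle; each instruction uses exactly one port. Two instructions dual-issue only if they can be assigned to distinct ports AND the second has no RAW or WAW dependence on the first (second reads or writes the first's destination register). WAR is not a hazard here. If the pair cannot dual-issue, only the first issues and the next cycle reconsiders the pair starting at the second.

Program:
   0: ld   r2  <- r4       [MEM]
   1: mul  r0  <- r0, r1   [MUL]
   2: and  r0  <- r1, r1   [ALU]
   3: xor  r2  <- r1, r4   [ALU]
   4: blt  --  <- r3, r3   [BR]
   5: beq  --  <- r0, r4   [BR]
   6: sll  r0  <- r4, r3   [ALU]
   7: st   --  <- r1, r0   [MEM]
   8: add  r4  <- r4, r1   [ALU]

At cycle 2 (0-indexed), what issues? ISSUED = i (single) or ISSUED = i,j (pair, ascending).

  cy0 -> i0 (ld) no-port MEM/MUL
  cy1 -> i1 (mul) WAW r0
  cy2 -> i2+i3 (and+xor) 2-wide
  cy3 -> i4 (blt) no-port BR/BR
  cy4 -> i5+i6 (beq+sll) 2-wide
  cy5 -> i7+i8 (st+add) 2-wide

ISSUED = 2,3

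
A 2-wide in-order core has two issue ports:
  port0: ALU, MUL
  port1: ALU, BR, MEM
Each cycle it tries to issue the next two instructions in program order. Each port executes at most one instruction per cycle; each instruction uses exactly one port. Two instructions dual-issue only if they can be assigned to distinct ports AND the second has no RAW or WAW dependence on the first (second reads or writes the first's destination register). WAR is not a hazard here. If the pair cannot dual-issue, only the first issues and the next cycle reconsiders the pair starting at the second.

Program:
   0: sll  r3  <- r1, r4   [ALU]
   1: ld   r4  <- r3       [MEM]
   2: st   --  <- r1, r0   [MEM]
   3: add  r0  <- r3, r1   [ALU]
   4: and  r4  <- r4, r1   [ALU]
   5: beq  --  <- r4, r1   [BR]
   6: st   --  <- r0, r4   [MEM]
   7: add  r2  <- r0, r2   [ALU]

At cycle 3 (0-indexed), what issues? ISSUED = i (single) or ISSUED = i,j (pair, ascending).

ISSUED = 4

0. sll @i0  | RAW r3
1. ld @i1  | no-port MEM/MEM
2. st;add @i2&i3  | pair
3. and @i4  | RAW r4
4. beq @i5  | no-port BR/MEM
5. st;add @i6&i7  | pair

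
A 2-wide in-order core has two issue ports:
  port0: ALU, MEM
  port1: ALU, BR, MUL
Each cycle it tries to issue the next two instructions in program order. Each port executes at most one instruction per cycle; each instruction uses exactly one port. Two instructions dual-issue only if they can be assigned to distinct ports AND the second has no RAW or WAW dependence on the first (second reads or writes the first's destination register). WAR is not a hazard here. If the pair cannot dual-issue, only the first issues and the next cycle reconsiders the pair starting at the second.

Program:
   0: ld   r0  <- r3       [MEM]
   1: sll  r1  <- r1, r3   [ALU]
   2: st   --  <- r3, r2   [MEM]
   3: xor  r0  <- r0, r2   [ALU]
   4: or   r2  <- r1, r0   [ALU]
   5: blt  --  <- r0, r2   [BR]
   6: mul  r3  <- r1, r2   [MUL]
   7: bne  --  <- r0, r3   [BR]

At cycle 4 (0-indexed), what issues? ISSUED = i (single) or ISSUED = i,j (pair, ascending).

ISSUED = 6

#0 head=0: ld.MEM;sll.ALU i0,i1 2-wide
#1 head=2: st.MEM;xor.ALU i2,i3 2-wide
#2 head=4: or.ALU i4 RAW r2
#3 head=5: blt.BR i5 no-port BR/MUL
#4 head=6: mul.MUL i6 no-port MUL/BR
#5 head=7: bne.BR i7 tail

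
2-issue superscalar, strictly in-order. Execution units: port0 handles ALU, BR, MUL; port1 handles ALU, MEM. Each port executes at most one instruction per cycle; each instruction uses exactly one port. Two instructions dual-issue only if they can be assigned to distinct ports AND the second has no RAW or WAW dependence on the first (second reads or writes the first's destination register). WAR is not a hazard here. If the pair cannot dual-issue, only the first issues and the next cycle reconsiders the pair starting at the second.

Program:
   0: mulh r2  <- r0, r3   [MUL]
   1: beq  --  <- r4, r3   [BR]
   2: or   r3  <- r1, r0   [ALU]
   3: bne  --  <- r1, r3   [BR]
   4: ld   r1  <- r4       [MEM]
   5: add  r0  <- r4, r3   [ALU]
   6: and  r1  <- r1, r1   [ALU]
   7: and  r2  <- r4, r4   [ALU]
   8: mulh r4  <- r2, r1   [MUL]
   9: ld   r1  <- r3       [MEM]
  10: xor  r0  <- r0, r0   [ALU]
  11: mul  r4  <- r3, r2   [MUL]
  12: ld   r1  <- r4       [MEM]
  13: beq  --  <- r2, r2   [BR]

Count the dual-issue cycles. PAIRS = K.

PAIRS = 6

#0 head=0: mulh.MUL i0 no-port MUL/BR
#1 head=1: beq.BR+or.ALU i1/i2 dual
#2 head=3: bne.BR+ld.MEM i3/i4 dual
#3 head=5: add.ALU+and.ALU i5/i6 dual
#4 head=7: and.ALU i7 RAW r2
#5 head=8: mulh.MUL+ld.MEM i8/i9 dual
#6 head=10: xor.ALU+mul.MUL i10/i11 dual
#7 head=12: ld.MEM+beq.BR i12/i13 dual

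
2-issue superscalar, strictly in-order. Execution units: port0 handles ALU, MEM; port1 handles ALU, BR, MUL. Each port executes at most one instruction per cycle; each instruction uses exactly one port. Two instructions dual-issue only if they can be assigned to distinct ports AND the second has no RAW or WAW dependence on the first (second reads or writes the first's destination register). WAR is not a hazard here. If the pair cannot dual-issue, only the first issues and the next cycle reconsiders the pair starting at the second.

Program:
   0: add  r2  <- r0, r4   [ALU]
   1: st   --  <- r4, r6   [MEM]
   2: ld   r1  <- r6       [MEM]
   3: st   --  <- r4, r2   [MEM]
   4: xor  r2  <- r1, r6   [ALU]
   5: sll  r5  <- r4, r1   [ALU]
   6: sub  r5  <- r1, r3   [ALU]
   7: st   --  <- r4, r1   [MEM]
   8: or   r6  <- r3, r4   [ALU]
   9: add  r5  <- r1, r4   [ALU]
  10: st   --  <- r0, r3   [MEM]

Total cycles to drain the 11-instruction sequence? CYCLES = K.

[0] i0/i1  add+st  -- 2-wide
[1] i2  ld  -- no-port MEM/MEM
[2] i3/i4  st+xor  -- 2-wide
[3] i5  sll  -- WAW r5
[4] i6/i7  sub+st  -- 2-wide
[5] i8/i9  or+add  -- 2-wide
[6] i10  st  -- tail

CYCLES = 7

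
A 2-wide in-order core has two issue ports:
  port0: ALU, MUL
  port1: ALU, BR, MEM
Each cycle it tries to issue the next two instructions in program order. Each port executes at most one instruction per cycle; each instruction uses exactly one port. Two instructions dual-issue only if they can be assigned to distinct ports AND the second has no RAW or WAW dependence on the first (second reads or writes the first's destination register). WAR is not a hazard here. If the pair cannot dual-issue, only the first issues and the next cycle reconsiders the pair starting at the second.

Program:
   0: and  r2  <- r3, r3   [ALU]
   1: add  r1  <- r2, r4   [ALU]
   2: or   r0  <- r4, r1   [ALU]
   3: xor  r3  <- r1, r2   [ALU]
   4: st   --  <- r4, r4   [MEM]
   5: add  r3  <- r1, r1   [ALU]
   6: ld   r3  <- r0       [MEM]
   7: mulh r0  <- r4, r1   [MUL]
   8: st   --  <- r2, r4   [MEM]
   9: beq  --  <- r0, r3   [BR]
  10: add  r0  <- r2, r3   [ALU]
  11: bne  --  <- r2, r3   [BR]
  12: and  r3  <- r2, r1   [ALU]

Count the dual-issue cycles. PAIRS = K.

PAIRS = 5

[0] i0  and.ALU  -- RAW r2
[1] i1  add.ALU  -- RAW r1
[2] i2+i3  or.ALU+xor.ALU  -- 2-wide
[3] i4+i5  st.MEM+add.ALU  -- 2-wide
[4] i6+i7  ld.MEM+mulh.MUL  -- 2-wide
[5] i8  st.MEM  -- no-port MEM/BR
[6] i9+i10  beq.BR+add.ALU  -- 2-wide
[7] i11+i12  bne.BR+and.ALU  -- 2-wide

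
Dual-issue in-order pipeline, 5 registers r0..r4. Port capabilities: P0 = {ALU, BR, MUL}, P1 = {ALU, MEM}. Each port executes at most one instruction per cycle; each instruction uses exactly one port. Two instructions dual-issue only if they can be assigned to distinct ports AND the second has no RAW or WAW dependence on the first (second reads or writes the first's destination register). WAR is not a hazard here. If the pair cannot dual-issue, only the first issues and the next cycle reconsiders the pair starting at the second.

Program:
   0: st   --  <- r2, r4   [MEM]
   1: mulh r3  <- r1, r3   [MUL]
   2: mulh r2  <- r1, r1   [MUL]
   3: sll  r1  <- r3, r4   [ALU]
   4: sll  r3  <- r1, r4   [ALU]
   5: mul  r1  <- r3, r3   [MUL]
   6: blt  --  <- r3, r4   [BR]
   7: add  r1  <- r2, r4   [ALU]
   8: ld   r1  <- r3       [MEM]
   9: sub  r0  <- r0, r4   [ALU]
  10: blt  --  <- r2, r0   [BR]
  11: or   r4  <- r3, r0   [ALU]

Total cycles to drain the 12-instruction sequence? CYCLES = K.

CYCLES = 7

[0] i0,i1  st mulh  -- pair
[1] i2,i3  mulh sll  -- pair
[2] i4  sll  -- RAW r3
[3] i5  mul  -- no-port MUL/BR
[4] i6,i7  blt add  -- pair
[5] i8,i9  ld sub  -- pair
[6] i10,i11  blt or  -- pair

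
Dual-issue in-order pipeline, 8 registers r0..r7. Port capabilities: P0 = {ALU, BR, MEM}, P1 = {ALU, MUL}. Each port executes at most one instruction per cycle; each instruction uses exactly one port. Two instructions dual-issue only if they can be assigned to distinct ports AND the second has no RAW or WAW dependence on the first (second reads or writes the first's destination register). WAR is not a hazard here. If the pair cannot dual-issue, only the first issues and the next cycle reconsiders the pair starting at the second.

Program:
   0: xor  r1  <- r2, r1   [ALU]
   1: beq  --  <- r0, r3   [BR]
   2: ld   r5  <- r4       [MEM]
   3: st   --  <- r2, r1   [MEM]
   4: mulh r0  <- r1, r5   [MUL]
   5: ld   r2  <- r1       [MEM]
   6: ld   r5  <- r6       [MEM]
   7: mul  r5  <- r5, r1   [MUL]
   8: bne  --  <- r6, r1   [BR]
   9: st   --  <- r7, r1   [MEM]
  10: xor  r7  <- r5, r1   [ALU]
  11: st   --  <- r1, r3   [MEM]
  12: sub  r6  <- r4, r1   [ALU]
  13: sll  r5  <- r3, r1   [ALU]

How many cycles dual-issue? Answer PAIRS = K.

#0 head=0: xor;beq i0,i1 pair
#1 head=2: ld i2 no-port MEM/MEM
#2 head=3: st;mulh i3,i4 pair
#3 head=5: ld i5 no-port MEM/MEM
#4 head=6: ld i6 RAW+WAW r5
#5 head=7: mul;bne i7,i8 pair
#6 head=9: st;xor i9,i10 pair
#7 head=11: st;sub i11,i12 pair
#8 head=13: sll i13 tail

PAIRS = 5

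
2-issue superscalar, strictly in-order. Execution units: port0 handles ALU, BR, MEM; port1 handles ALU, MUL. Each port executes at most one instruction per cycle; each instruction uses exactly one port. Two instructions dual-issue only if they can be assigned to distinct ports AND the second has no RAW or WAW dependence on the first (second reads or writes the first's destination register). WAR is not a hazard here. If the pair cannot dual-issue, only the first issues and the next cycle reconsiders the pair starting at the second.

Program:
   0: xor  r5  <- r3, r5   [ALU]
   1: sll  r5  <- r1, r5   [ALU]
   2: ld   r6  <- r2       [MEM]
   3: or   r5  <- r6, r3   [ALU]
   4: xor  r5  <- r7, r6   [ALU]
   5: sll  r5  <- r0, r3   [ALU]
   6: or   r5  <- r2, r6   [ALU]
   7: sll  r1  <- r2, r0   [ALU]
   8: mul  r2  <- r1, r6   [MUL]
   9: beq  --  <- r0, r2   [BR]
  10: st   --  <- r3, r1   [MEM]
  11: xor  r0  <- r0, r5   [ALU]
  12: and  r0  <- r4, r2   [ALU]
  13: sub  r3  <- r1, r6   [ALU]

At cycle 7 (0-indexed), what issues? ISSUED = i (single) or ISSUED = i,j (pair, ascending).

ISSUED = 9

t=0 i0:xor.ALU ; RAW+WAW r5
t=1 i1&i2:sll.ALU/ld.MEM ; pair
t=2 i3:or.ALU ; WAW r5
t=3 i4:xor.ALU ; WAW r5
t=4 i5:sll.ALU ; WAW r5
t=5 i6&i7:or.ALU/sll.ALU ; pair
t=6 i8:mul.MUL ; RAW r2
t=7 i9:beq.BR ; no-port BR/MEM
t=8 i10&i11:st.MEM/xor.ALU ; pair
t=9 i12&i13:and.ALU/sub.ALU ; pair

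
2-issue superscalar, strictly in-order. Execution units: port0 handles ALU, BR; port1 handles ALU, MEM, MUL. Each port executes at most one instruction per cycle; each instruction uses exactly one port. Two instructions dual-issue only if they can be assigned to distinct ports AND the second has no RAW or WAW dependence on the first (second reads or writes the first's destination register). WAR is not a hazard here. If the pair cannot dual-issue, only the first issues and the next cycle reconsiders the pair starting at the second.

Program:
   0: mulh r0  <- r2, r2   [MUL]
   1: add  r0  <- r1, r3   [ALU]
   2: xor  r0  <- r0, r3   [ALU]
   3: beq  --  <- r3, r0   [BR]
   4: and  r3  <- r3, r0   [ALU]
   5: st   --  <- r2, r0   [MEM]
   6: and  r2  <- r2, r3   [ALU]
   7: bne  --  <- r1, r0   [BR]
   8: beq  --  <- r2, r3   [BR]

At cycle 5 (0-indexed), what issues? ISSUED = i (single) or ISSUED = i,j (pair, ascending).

  cy0 -> i0 (mulh.MUL) WAW r0
  cy1 -> i1 (add.ALU) RAW+WAW r0
  cy2 -> i2 (xor.ALU) RAW r0
  cy3 -> i3&i4 (beq.BR;and.ALU) 2-wide
  cy4 -> i5&i6 (st.MEM;and.ALU) 2-wide
  cy5 -> i7 (bne.BR) no-port BR/BR
  cy6 -> i8 (beq.BR) tail

ISSUED = 7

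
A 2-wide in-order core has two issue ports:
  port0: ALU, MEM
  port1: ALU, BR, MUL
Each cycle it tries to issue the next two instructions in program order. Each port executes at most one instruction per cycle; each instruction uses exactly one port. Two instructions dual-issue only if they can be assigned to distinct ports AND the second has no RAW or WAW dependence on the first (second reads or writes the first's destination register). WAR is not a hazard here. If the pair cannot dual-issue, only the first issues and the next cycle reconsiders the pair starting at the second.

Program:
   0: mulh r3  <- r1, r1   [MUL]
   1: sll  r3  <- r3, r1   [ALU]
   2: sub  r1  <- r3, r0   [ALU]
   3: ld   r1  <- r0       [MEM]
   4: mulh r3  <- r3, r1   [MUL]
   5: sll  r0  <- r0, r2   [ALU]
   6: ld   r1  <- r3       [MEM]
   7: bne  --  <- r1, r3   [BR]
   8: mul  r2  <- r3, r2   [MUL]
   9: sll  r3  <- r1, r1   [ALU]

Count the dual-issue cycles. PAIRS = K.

PAIRS = 2

c0: i0 mulh  RAW+WAW r3
c1: i1 sll  RAW r3
c2: i2 sub  WAW r1
c3: i3 ld  RAW r1
c4: i4&i5 mulh sll  pair
c5: i6 ld  RAW r1
c6: i7 bne  no-port BR/MUL
c7: i8&i9 mul sll  pair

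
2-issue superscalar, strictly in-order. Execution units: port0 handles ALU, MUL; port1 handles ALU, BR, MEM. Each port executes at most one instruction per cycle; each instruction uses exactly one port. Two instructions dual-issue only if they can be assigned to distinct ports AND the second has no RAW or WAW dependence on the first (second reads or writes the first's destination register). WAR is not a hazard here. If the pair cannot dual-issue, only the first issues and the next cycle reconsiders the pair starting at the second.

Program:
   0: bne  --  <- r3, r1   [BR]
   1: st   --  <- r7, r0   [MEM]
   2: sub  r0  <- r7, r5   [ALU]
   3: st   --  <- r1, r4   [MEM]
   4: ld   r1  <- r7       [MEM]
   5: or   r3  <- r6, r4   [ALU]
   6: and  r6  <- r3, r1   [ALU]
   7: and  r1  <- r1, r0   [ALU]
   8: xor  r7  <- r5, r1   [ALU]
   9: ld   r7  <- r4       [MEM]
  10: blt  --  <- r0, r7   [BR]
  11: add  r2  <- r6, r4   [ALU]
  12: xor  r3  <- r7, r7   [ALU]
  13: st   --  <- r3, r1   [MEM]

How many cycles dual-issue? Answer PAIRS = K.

c0: i0 bne  no-port BR/MEM
c1: i1/i2 st;sub  2-wide
c2: i3 st  no-port MEM/MEM
c3: i4/i5 ld;or  2-wide
c4: i6/i7 and;and  2-wide
c5: i8 xor  WAW r7
c6: i9 ld  no-port MEM/BR
c7: i10/i11 blt;add  2-wide
c8: i12 xor  RAW r3
c9: i13 st  tail

PAIRS = 4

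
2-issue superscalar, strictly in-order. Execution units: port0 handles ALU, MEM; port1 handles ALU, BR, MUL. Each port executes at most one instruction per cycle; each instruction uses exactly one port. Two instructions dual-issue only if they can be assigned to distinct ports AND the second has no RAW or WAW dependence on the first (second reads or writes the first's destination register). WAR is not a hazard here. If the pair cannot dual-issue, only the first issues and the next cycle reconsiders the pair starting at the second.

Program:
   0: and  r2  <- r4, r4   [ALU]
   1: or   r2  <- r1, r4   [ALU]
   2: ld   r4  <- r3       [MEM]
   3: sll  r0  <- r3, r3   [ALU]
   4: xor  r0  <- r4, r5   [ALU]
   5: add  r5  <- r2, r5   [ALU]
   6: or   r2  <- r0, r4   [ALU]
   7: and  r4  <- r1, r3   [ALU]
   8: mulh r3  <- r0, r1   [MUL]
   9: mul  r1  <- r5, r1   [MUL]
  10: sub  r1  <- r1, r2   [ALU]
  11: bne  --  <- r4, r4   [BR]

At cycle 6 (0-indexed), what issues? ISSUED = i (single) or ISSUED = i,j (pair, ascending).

ISSUED = 9

[0] i0  and.ALU  -- WAW r2
[1] i1/i2  or.ALU;ld.MEM  -- pair
[2] i3  sll.ALU  -- WAW r0
[3] i4/i5  xor.ALU;add.ALU  -- pair
[4] i6/i7  or.ALU;and.ALU  -- pair
[5] i8  mulh.MUL  -- no-port MUL/MUL
[6] i9  mul.MUL  -- RAW+WAW r1
[7] i10/i11  sub.ALU;bne.BR  -- pair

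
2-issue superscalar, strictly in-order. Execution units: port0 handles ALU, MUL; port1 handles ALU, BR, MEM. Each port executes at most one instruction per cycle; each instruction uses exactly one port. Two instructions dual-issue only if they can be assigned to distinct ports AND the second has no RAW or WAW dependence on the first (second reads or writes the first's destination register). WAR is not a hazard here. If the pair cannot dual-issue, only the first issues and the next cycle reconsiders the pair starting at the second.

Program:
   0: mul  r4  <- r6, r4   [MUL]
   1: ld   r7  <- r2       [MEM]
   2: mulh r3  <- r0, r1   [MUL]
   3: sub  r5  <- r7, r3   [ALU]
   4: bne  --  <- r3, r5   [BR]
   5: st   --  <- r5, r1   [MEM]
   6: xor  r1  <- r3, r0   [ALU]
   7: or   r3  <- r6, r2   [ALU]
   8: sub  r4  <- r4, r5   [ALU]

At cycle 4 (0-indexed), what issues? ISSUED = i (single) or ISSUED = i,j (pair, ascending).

ISSUED = 5,6

  cy0 -> i0&i1 (mul.MUL/ld.MEM) 2-wide
  cy1 -> i2 (mulh.MUL) RAW r3
  cy2 -> i3 (sub.ALU) RAW r5
  cy3 -> i4 (bne.BR) no-port BR/MEM
  cy4 -> i5&i6 (st.MEM/xor.ALU) 2-wide
  cy5 -> i7&i8 (or.ALU/sub.ALU) 2-wide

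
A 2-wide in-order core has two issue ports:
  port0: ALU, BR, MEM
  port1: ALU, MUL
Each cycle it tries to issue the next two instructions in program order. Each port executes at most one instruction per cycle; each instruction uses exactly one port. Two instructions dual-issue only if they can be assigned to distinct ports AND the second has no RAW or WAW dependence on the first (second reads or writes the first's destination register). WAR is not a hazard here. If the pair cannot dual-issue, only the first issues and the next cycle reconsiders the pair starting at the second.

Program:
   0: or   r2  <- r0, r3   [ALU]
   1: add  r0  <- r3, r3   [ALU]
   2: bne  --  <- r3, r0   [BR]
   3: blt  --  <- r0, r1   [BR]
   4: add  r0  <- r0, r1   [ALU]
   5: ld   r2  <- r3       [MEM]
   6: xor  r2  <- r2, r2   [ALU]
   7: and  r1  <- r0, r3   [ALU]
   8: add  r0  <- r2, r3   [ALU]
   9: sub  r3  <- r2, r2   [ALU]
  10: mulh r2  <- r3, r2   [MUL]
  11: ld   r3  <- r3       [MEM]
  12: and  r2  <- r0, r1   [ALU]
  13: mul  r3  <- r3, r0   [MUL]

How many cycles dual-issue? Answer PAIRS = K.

c0: i0+i1 or+add  pair
c1: i2 bne  no-port BR/BR
c2: i3+i4 blt+add  pair
c3: i5 ld  RAW+WAW r2
c4: i6+i7 xor+and  pair
c5: i8+i9 add+sub  pair
c6: i10+i11 mulh+ld  pair
c7: i12+i13 and+mul  pair

PAIRS = 6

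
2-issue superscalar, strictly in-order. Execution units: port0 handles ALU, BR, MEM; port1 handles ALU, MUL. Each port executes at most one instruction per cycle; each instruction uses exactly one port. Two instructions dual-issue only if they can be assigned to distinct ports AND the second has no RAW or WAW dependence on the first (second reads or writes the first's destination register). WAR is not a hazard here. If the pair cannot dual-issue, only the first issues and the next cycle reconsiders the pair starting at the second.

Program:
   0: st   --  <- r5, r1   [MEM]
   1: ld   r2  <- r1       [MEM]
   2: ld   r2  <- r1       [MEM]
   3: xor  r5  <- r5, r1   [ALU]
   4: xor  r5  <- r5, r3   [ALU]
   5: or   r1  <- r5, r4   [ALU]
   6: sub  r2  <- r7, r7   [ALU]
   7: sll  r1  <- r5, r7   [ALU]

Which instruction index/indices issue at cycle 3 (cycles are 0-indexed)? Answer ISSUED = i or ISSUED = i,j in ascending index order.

ISSUED = 4

#0 head=0: st.MEM i0 no-port MEM/MEM
#1 head=1: ld.MEM i1 no-port MEM/MEM
#2 head=2: ld.MEM+xor.ALU i2,i3 2-wide
#3 head=4: xor.ALU i4 RAW r5
#4 head=5: or.ALU+sub.ALU i5,i6 2-wide
#5 head=7: sll.ALU i7 tail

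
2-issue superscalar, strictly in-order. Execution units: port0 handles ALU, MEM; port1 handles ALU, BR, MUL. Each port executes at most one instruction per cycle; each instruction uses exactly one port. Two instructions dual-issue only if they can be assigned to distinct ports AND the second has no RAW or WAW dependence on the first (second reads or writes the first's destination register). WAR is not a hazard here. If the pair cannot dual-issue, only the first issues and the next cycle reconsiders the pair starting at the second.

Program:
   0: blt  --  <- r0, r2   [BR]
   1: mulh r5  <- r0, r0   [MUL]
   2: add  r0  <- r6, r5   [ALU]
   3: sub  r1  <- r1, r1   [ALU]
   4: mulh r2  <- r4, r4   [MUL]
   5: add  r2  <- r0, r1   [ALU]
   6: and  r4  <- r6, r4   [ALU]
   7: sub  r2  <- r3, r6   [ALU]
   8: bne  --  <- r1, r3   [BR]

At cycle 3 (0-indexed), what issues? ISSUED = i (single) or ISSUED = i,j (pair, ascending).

ISSUED = 4

#0 head=0: blt i0 no-port BR/MUL
#1 head=1: mulh i1 RAW r5
#2 head=2: add;sub i2/i3 pair
#3 head=4: mulh i4 WAW r2
#4 head=5: add;and i5/i6 pair
#5 head=7: sub;bne i7/i8 pair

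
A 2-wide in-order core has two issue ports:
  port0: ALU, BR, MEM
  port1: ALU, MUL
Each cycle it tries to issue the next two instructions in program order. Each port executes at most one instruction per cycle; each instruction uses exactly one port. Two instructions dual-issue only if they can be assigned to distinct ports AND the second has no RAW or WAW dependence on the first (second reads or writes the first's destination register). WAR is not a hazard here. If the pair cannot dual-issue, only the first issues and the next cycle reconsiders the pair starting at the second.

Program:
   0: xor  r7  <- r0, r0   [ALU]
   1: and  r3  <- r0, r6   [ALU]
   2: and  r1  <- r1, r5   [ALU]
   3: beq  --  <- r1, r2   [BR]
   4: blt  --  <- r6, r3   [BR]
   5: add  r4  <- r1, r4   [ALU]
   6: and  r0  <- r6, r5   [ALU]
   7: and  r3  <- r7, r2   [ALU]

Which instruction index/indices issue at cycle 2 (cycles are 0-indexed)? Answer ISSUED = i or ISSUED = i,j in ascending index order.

ISSUED = 3

0. xor.ALU/and.ALU @i0,i1  | pair
1. and.ALU @i2  | RAW r1
2. beq.BR @i3  | no-port BR/BR
3. blt.BR/add.ALU @i4,i5  | pair
4. and.ALU/and.ALU @i6,i7  | pair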